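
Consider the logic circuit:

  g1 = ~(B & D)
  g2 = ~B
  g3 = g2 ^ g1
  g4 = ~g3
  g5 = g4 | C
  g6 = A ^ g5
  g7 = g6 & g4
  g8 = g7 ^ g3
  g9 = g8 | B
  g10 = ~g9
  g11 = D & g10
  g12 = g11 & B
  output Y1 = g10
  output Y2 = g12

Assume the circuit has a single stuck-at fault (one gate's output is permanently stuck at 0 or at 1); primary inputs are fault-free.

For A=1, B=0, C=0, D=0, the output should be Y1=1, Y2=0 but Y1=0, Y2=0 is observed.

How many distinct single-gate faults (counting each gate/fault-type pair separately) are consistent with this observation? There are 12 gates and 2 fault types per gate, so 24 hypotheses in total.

Fault-free: g1=1, g2=1, g3=0, g4=1, g5=1, g6=0, g7=0, g8=0, g9=0, g10=1, g11=0, g12=0 → Y1=1, Y2=0. Observed Y1=0, Y2=0.
  g1: stuck-at-0 ✓; others ✗
  g2: stuck-at-0 ✓; others ✗
  g3: stuck-at-1 ✓; others ✗
  g4: none of the 2 fault types match ✗
  g5: stuck-at-0 ✓; others ✗
  g6: stuck-at-1 ✓; others ✗
  g7: stuck-at-1 ✓; others ✗
  g8: stuck-at-1 ✓; others ✗
  g9: stuck-at-1 ✓; others ✗
  g10: stuck-at-0 ✓; others ✗
  g11: none of the 2 fault types match ✗
  g12: none of the 2 fault types match ✗
Consistent faults: {g1 stuck-at-0, g2 stuck-at-0, g3 stuck-at-1, g5 stuck-at-0, g6 stuck-at-1, g7 stuck-at-1, g8 stuck-at-1, g9 stuck-at-1, g10 stuck-at-0} — 9 in all.

9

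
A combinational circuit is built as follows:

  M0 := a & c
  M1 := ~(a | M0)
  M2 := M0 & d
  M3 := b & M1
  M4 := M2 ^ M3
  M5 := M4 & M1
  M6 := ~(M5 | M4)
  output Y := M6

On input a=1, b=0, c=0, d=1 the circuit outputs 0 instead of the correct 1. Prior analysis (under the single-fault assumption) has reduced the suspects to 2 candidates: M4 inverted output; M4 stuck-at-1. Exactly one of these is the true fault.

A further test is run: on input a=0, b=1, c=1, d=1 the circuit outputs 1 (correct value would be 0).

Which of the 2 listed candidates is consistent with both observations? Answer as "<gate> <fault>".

M4 inverted output

Evaluate each candidate on input a=0, b=1, c=1, d=1:
  M4 inverted output: M0=0, M1=1, M2=0, M3=1, M4=0 [inverted output], M5=0, M6=1 → 1 — matches
  M4 stuck-at-1: M0=0, M1=1, M2=0, M3=1, M4=1 [stuck-at-1], M5=1, M6=0 → 0 — eliminated
Only M4 inverted output reproduces the observed 1.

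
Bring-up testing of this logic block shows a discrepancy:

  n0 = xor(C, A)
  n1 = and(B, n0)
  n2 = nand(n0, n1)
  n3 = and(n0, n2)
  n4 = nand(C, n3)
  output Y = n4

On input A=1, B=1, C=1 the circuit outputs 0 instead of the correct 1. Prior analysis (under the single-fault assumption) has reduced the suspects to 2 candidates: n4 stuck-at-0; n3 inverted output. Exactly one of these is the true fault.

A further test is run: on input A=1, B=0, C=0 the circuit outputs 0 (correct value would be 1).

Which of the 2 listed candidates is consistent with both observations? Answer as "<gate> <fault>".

n4 stuck-at-0

Evaluate each candidate on input A=1, B=0, C=0:
  n4 stuck-at-0: n0=1, n1=0, n2=1, n3=1, n4=0 [stuck-at-0] → 0 — matches
  n3 inverted output: n0=1, n1=0, n2=1, n3=0 [inverted output], n4=1 → 1 — eliminated
Only n4 stuck-at-0 reproduces the observed 0.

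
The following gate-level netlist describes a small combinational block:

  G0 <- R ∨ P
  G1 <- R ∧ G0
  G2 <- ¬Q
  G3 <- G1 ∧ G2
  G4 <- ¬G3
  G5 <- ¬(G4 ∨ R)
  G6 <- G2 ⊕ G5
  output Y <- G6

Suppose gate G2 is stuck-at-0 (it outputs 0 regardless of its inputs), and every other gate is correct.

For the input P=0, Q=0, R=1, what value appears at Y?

0

Propagate with G2 forced: G0=1, G1=1, G2=0 [stuck-at-0], G3=0, G4=1, G5=0, G6=0.
So Y = 0. (Without the fault it would be 1.)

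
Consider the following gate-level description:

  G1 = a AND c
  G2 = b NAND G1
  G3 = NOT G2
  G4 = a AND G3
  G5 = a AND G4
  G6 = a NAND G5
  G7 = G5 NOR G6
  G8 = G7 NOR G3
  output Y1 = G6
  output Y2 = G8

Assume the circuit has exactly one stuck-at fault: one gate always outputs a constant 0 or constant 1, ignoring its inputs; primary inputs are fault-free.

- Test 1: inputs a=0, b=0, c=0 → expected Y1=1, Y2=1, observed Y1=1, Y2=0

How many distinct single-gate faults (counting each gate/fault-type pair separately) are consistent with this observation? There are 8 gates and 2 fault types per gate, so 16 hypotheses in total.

Fault-free: G1=0, G2=1, G3=0, G4=0, G5=0, G6=1, G7=0, G8=1 → Y1=1, Y2=1. Observed Y1=1, Y2=0.
  G1: none of the 2 fault types match ✗
  G2: stuck-at-0 ✓; others ✗
  G3: stuck-at-1 ✓; others ✗
  G4: none of the 2 fault types match ✗
  G5: none of the 2 fault types match ✗
  G6: none of the 2 fault types match ✗
  G7: stuck-at-1 ✓; others ✗
  G8: stuck-at-0 ✓; others ✗
Consistent faults: {G2 stuck-at-0, G3 stuck-at-1, G7 stuck-at-1, G8 stuck-at-0} — 4 in all.

4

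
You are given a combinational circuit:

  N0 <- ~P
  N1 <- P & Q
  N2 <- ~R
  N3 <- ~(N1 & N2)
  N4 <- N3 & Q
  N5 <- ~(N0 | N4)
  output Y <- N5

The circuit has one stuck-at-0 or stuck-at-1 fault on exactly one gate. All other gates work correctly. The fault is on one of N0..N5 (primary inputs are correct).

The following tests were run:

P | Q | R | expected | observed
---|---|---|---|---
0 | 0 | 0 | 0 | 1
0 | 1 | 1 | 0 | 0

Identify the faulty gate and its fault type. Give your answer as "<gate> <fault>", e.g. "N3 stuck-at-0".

Fault-free values for test 1 (P=0, Q=0, R=0): N0=1, N1=0, N2=1, N3=1, N4=0, N5=0, giving Y=0. Observed 1.
Test 1: faults giving observed 1 are {N0 stuck-at-0, N5 stuck-at-1}.
Test 2 (P=0, Q=1, R=1): fault-free N0=1, N1=0, N2=0, N3=1, N4=1, N5=0 → 0; observed 0. Eliminates N5 stuck-at-1.
Only N0 stuck-at-0 is consistent with every test.

N0 stuck-at-0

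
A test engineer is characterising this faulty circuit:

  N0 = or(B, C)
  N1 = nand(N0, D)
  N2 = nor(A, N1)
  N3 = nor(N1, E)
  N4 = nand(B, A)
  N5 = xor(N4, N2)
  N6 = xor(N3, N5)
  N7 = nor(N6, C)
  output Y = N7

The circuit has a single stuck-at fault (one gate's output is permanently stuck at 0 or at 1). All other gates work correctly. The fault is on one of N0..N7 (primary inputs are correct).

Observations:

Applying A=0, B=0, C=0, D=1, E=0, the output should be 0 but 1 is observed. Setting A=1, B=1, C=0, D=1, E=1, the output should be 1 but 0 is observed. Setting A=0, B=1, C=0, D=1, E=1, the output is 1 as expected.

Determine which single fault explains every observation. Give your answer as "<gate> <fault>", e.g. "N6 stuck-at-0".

N2 stuck-at-1

Fault-free values for test 1 (A=0, B=0, C=0, D=1, E=0): N0=0, N1=1, N2=0, N3=0, N4=1, N5=1, N6=1, N7=0, giving Y=0. Observed 1.
Test 1: faults giving observed 1 are {N2 stuck-at-1, N3 stuck-at-1, N4 stuck-at-0, N5 stuck-at-0, N6 stuck-at-0, N7 stuck-at-1}.
Test 2 (A=1, B=1, C=0, D=1, E=1): fault-free N0=1, N1=0, N2=0, N3=0, N4=0, N5=0, N6=0, N7=1 → 1; observed 0. Eliminates N4 stuck-at-0, N5 stuck-at-0, N6 stuck-at-0, N7 stuck-at-1.
Test 3 (A=0, B=1, C=0, D=1, E=1): fault-free N0=1, N1=0, N2=1, N3=0, N4=1, N5=0, N6=0, N7=1 → 1; observed 1. Eliminates N3 stuck-at-1.
Only N2 stuck-at-1 is consistent with every test.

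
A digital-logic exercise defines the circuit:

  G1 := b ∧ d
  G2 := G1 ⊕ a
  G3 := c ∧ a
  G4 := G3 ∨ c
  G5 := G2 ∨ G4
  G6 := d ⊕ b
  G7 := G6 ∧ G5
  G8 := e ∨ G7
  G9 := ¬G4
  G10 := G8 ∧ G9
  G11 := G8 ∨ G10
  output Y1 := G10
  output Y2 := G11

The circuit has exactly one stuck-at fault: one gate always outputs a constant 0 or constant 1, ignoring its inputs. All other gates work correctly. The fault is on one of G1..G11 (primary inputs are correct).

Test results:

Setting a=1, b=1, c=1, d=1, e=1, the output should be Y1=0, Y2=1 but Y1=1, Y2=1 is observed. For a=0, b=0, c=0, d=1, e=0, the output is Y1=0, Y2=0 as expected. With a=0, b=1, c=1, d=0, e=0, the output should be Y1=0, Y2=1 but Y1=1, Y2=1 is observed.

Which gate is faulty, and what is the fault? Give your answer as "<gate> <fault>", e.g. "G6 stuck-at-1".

Fault-free values for test 1 (a=1, b=1, c=1, d=1, e=1): G1=1, G2=0, G3=1, G4=1, G5=1, G6=0, G7=0, G8=1, G9=0, G10=0, G11=1, giving Y1=0, Y2=1. Observed Y1=1, Y2=1.
Test 1: faults giving observed Y1=1, Y2=1 are {G4 stuck-at-0, G9 stuck-at-1, G10 stuck-at-1}.
Test 2 (a=0, b=0, c=0, d=1, e=0): fault-free G1=0, G2=0, G3=0, G4=0, G5=0, G6=1, G7=0, G8=0, G9=1, G10=0, G11=0 → Y1=0, Y2=0; observed Y1=0, Y2=0. Eliminates G10 stuck-at-1.
Test 3 (a=0, b=1, c=1, d=0, e=0): fault-free G1=0, G2=0, G3=0, G4=1, G5=1, G6=1, G7=1, G8=1, G9=0, G10=0, G11=1 → Y1=0, Y2=1; observed Y1=1, Y2=1. Eliminates G4 stuck-at-0.
Only G9 stuck-at-1 is consistent with every test.

G9 stuck-at-1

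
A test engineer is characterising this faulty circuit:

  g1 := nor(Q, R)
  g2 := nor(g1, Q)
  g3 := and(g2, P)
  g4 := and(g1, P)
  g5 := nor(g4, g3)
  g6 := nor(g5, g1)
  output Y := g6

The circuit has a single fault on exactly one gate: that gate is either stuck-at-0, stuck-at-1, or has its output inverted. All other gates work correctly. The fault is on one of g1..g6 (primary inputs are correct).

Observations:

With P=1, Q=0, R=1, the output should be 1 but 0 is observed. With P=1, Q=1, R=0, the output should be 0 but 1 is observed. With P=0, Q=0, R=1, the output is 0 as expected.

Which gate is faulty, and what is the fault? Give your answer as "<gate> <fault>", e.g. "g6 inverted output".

g2 inverted output

Fault-free values for test 1 (P=1, Q=0, R=1): g1=0, g2=1, g3=1, g4=0, g5=0, g6=1, giving Y=1. Observed 0.
Test 1: faults giving observed 0 are {g1 stuck-at-1, g1 inverted output, g2 stuck-at-0, g2 inverted output, g3 stuck-at-0, g3 inverted output, g5 stuck-at-1, g5 inverted output, g6 stuck-at-0, g6 inverted output}.
Test 2 (P=1, Q=1, R=0): fault-free g1=0, g2=0, g3=0, g4=0, g5=1, g6=0 → 0; observed 1. Eliminates g1 stuck-at-1, g1 inverted output, g2 stuck-at-0, g3 stuck-at-0, g5 stuck-at-1, g6 stuck-at-0.
Test 3 (P=0, Q=0, R=1): fault-free g1=0, g2=1, g3=0, g4=0, g5=1, g6=0 → 0; observed 0. Eliminates g3 inverted output, g5 inverted output, g6 inverted output.
Only g2 inverted output is consistent with every test.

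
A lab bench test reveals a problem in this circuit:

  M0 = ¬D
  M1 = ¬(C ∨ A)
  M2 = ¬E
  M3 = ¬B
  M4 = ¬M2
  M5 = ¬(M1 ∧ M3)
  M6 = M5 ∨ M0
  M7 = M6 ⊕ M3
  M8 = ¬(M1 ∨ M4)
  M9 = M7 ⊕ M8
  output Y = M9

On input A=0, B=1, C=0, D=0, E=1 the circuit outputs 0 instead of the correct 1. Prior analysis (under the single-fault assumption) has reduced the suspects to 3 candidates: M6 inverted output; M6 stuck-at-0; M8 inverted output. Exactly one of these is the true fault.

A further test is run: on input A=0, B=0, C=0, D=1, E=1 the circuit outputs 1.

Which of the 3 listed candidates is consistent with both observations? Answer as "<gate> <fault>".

M6 stuck-at-0

Evaluate each candidate on input A=0, B=0, C=0, D=1, E=1:
  M6 inverted output: M0=0, M1=1, M2=0, M3=1, M4=1, M5=0, M6=1 [inverted output], M7=0, M8=0, M9=0 → 0 — eliminated
  M6 stuck-at-0: M0=0, M1=1, M2=0, M3=1, M4=1, M5=0, M6=0 [stuck-at-0], M7=1, M8=0, M9=1 → 1 — matches
  M8 inverted output: M0=0, M1=1, M2=0, M3=1, M4=1, M5=0, M6=0, M7=1, M8=1 [inverted output], M9=0 → 0 — eliminated
Only M6 stuck-at-0 reproduces the observed 1.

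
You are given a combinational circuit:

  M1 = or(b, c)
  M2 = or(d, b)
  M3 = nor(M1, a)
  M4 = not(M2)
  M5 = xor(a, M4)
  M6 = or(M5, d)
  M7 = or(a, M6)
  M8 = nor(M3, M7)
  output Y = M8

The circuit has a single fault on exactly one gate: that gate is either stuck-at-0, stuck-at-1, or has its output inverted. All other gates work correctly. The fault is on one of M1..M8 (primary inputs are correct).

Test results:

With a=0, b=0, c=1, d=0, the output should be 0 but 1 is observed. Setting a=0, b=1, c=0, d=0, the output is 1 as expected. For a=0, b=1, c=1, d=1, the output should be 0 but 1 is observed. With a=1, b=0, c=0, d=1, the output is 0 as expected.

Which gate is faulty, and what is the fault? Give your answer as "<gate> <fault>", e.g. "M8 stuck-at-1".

M6 stuck-at-0

Fault-free values for test 1 (a=0, b=0, c=1, d=0): M1=1, M2=0, M3=0, M4=1, M5=1, M6=1, M7=1, M8=0, giving Y=0. Observed 1.
Test 1: faults giving observed 1 are {M2 stuck-at-1, M2 inverted output, M4 stuck-at-0, M4 inverted output, M5 stuck-at-0, M5 inverted output, M6 stuck-at-0, M6 inverted output, M7 stuck-at-0, M7 inverted output, M8 stuck-at-1, M8 inverted output}.
Test 2 (a=0, b=1, c=0, d=0): fault-free M1=1, M2=1, M3=0, M4=0, M5=0, M6=0, M7=0, M8=1 → 1; observed 1. Eliminates M2 inverted output, M4 inverted output, M5 inverted output, M6 inverted output, M7 inverted output, M8 inverted output.
Test 3 (a=0, b=1, c=1, d=1): fault-free M1=1, M2=1, M3=0, M4=0, M5=0, M6=1, M7=1, M8=0 → 0; observed 1. Eliminates M2 stuck-at-1, M4 stuck-at-0, M5 stuck-at-0.
Test 4 (a=1, b=0, c=0, d=1): fault-free M1=0, M2=1, M3=0, M4=0, M5=1, M6=1, M7=1, M8=0 → 0; observed 0. Eliminates M7 stuck-at-0, M8 stuck-at-1.
Only M6 stuck-at-0 is consistent with every test.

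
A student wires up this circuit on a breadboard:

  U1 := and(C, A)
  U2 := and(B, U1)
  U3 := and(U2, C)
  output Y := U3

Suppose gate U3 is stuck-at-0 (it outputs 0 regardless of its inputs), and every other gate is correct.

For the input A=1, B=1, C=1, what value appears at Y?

Propagate with U3 forced: U1=1, U2=1, U3=0 [stuck-at-0].
So Y = 0. (Without the fault it would be 1.)

0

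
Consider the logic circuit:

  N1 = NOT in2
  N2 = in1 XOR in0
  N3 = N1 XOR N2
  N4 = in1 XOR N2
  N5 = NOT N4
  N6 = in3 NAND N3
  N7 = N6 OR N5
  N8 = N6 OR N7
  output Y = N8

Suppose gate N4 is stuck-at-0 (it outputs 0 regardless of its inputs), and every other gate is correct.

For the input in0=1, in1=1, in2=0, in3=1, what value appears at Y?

1

Propagate with N4 forced: N1=1, N2=0, N3=1, N4=0 [stuck-at-0], N5=1, N6=0, N7=1, N8=1.
So Y = 1. (Without the fault it would be 0.)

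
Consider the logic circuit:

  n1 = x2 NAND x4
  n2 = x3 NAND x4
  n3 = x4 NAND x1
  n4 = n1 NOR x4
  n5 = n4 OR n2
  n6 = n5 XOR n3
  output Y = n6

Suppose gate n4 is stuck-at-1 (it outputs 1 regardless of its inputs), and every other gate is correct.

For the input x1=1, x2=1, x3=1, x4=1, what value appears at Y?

Propagate with n4 forced: n1=0, n2=0, n3=0, n4=1 [stuck-at-1], n5=1, n6=1.
So Y = 1. (Without the fault it would be 0.)

1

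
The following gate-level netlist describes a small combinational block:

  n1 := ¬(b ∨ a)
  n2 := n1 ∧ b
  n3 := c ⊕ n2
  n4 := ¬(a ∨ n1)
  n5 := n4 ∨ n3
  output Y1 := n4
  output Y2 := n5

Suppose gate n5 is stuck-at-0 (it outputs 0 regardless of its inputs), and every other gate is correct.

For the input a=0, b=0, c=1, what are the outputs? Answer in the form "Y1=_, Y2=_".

Propagate with n5 forced: n1=1, n2=0, n3=1, n4=0, n5=0 [stuck-at-0].
So the outputs are Y1=0, Y2=0. (Without the fault they would be Y1=0, Y2=1.)

Y1=0, Y2=0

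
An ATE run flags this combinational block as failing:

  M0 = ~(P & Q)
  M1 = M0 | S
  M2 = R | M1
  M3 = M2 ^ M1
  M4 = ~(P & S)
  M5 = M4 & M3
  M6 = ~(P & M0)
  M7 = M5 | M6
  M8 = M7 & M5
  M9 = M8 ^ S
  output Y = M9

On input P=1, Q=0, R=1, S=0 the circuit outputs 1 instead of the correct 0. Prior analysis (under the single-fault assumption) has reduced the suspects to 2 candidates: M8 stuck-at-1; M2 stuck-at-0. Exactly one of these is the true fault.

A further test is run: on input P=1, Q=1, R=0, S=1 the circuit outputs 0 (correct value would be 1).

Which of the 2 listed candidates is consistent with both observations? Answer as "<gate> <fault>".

Evaluate each candidate on input P=1, Q=1, R=0, S=1:
  M8 stuck-at-1: M0=0, M1=1, M2=1, M3=0, M4=0, M5=0, M6=1, M7=1, M8=1 [stuck-at-1], M9=0 → 0 — matches
  M2 stuck-at-0: M0=0, M1=1, M2=0 [stuck-at-0], M3=1, M4=0, M5=0, M6=1, M7=1, M8=0, M9=1 → 1 — eliminated
Only M8 stuck-at-1 reproduces the observed 0.

M8 stuck-at-1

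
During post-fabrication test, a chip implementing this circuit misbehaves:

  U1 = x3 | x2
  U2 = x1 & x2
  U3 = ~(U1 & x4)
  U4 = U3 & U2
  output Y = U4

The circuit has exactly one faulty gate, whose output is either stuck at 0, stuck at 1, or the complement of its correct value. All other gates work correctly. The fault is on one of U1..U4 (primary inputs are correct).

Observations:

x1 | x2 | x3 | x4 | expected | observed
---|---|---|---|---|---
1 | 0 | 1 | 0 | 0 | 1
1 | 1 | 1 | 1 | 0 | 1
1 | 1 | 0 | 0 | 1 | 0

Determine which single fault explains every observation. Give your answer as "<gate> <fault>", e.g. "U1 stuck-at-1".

U4 inverted output

Fault-free values for test 1 (x1=1, x2=0, x3=1, x4=0): U1=1, U2=0, U3=1, U4=0, giving Y=0. Observed 1.
Test 1: faults giving observed 1 are {U2 stuck-at-1, U2 inverted output, U4 stuck-at-1, U4 inverted output}.
Test 2 (x1=1, x2=1, x3=1, x4=1): fault-free U1=1, U2=1, U3=0, U4=0 → 0; observed 1. Eliminates U2 stuck-at-1, U2 inverted output.
Test 3 (x1=1, x2=1, x3=0, x4=0): fault-free U1=1, U2=1, U3=1, U4=1 → 1; observed 0. Eliminates U4 stuck-at-1.
Only U4 inverted output is consistent with every test.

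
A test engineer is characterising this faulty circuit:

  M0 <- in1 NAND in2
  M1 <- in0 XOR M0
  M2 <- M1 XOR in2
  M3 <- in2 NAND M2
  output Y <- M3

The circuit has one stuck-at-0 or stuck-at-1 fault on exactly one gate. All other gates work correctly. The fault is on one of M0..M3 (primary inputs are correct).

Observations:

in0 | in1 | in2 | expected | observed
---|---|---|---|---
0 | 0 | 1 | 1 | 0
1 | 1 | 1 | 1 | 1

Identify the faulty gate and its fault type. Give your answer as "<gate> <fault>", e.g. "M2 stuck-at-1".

M0 stuck-at-0

Fault-free values for test 1 (in0=0, in1=0, in2=1): M0=1, M1=1, M2=0, M3=1, giving Y=1. Observed 0.
Test 1: faults giving observed 0 are {M0 stuck-at-0, M1 stuck-at-0, M2 stuck-at-1, M3 stuck-at-0}.
Test 2 (in0=1, in1=1, in2=1): fault-free M0=0, M1=1, M2=0, M3=1 → 1; observed 1. Eliminates M1 stuck-at-0, M2 stuck-at-1, M3 stuck-at-0.
Only M0 stuck-at-0 is consistent with every test.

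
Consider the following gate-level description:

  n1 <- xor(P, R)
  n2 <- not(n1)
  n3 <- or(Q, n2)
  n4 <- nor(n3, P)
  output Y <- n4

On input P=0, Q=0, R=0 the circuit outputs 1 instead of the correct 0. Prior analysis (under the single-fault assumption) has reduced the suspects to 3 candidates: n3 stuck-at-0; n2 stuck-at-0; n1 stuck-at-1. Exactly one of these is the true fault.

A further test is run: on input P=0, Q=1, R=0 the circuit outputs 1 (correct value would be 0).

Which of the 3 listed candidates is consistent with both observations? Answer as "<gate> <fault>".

n3 stuck-at-0

Evaluate each candidate on input P=0, Q=1, R=0:
  n3 stuck-at-0: n1=0, n2=1, n3=0 [stuck-at-0], n4=1 → 1 — matches
  n2 stuck-at-0: n1=0, n2=0 [stuck-at-0], n3=1, n4=0 → 0 — eliminated
  n1 stuck-at-1: n1=1 [stuck-at-1], n2=0, n3=1, n4=0 → 0 — eliminated
Only n3 stuck-at-0 reproduces the observed 1.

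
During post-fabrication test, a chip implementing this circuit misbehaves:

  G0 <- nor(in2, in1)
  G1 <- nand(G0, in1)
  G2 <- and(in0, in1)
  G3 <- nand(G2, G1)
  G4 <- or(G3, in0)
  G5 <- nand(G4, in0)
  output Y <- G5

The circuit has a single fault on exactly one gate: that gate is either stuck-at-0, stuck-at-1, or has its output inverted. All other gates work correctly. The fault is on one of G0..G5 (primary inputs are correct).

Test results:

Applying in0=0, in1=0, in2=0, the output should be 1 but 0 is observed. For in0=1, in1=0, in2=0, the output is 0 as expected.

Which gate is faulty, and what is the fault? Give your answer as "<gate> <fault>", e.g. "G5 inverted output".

Fault-free values for test 1 (in0=0, in1=0, in2=0): G0=1, G1=1, G2=0, G3=1, G4=1, G5=1, giving Y=1. Observed 0.
Test 1: faults giving observed 0 are {G5 stuck-at-0, G5 inverted output}.
Test 2 (in0=1, in1=0, in2=0): fault-free G0=1, G1=1, G2=0, G3=1, G4=1, G5=0 → 0; observed 0. Eliminates G5 inverted output.
Only G5 stuck-at-0 is consistent with every test.

G5 stuck-at-0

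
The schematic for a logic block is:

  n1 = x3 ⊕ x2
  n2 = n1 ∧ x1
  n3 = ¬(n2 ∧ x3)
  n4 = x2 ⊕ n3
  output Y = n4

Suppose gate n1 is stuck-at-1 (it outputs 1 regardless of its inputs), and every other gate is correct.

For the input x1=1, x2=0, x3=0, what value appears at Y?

Propagate with n1 forced: n1=1 [stuck-at-1], n2=1, n3=1, n4=1.
So Y = 1. (Same as the fault-free value — the fault is masked on this input.)

1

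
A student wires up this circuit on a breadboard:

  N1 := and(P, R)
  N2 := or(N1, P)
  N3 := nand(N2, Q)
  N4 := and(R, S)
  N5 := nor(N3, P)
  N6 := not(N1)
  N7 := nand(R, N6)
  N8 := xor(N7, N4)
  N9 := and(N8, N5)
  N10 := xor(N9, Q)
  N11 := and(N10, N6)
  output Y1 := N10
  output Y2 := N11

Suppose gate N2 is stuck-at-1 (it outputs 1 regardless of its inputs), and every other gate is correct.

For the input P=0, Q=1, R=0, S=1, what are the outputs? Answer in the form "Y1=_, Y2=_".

Y1=0, Y2=0

Propagate with N2 forced: N1=0, N2=1 [stuck-at-1], N3=0, N4=0, N5=1, N6=1, N7=1, N8=1, N9=1, N10=0, N11=0.
So the outputs are Y1=0, Y2=0. (Without the fault they would be Y1=1, Y2=1.)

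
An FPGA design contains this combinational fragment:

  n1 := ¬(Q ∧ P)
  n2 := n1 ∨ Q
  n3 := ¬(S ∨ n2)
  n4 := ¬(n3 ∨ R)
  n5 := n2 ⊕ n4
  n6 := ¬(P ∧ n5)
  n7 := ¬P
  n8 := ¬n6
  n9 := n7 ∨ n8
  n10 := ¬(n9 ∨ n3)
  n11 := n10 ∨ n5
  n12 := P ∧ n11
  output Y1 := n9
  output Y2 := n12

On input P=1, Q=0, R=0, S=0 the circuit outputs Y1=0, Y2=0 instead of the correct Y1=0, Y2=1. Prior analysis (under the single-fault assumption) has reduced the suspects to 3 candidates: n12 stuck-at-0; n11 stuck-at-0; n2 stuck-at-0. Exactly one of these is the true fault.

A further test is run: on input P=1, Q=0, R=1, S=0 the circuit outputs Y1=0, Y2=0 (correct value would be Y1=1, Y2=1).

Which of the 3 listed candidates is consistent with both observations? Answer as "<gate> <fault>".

Evaluate each candidate on input P=1, Q=0, R=1, S=0:
  n12 stuck-at-0: n1=1, n2=1, n3=0, n4=0, n5=1, n6=0, n7=0, n8=1, n9=1, n10=0, n11=1, n12=0 [stuck-at-0] → Y1=1, Y2=0 — eliminated
  n11 stuck-at-0: n1=1, n2=1, n3=0, n4=0, n5=1, n6=0, n7=0, n8=1, n9=1, n10=0, n11=0 [stuck-at-0], n12=0 → Y1=1, Y2=0 — eliminated
  n2 stuck-at-0: n1=1, n2=0 [stuck-at-0], n3=1, n4=0, n5=0, n6=1, n7=0, n8=0, n9=0, n10=0, n11=0, n12=0 → Y1=0, Y2=0 — matches
Only n2 stuck-at-0 reproduces the observed Y1=0, Y2=0.

n2 stuck-at-0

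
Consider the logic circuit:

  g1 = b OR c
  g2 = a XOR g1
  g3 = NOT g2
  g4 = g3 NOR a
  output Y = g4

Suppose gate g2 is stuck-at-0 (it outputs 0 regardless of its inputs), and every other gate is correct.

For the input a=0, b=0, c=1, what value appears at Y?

0

Propagate with g2 forced: g1=1, g2=0 [stuck-at-0], g3=1, g4=0.
So Y = 0. (Without the fault it would be 1.)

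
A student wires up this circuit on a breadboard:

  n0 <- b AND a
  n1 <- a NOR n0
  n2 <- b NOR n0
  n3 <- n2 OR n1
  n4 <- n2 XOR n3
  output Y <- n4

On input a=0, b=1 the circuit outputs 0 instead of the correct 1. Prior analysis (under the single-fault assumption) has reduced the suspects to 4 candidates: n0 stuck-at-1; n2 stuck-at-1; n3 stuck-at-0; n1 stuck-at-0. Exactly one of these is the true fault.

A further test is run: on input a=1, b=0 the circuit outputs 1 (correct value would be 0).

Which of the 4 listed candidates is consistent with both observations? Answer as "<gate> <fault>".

Evaluate each candidate on input a=1, b=0:
  n0 stuck-at-1: n0=1 [stuck-at-1], n1=0, n2=0, n3=0, n4=0 → 0 — eliminated
  n2 stuck-at-1: n0=0, n1=0, n2=1 [stuck-at-1], n3=1, n4=0 → 0 — eliminated
  n3 stuck-at-0: n0=0, n1=0, n2=1, n3=0 [stuck-at-0], n4=1 → 1 — matches
  n1 stuck-at-0: n0=0, n1=0 [stuck-at-0], n2=1, n3=1, n4=0 → 0 — eliminated
Only n3 stuck-at-0 reproduces the observed 1.

n3 stuck-at-0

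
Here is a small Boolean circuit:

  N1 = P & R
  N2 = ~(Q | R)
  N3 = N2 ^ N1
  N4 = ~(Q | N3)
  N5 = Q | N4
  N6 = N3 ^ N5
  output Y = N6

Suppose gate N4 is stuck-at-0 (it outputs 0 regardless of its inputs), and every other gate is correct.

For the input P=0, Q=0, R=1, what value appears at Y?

Propagate with N4 forced: N1=0, N2=0, N3=0, N4=0 [stuck-at-0], N5=0, N6=0.
So Y = 0. (Without the fault it would be 1.)

0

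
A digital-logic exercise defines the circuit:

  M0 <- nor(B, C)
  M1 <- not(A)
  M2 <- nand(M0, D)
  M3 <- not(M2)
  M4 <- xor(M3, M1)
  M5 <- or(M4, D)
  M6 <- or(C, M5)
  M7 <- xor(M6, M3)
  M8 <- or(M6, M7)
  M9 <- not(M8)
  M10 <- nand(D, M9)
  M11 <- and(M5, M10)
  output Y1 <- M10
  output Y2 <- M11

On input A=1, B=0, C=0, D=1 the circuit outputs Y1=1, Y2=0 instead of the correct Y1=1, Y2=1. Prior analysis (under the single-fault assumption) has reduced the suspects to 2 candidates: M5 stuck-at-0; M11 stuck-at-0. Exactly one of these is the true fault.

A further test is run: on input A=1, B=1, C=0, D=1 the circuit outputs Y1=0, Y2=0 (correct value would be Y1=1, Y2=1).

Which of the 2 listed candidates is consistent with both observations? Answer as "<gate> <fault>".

Evaluate each candidate on input A=1, B=1, C=0, D=1:
  M5 stuck-at-0: M0=0, M1=0, M2=1, M3=0, M4=0, M5=0 [stuck-at-0], M6=0, M7=0, M8=0, M9=1, M10=0, M11=0 → Y1=0, Y2=0 — matches
  M11 stuck-at-0: M0=0, M1=0, M2=1, M3=0, M4=0, M5=1, M6=1, M7=1, M8=1, M9=0, M10=1, M11=0 [stuck-at-0] → Y1=1, Y2=0 — eliminated
Only M5 stuck-at-0 reproduces the observed Y1=0, Y2=0.

M5 stuck-at-0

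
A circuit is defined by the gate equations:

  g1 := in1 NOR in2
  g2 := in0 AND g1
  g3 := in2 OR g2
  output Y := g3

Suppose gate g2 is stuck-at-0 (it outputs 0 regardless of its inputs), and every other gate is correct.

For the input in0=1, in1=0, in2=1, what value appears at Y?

Propagate with g2 forced: g1=0, g2=0 [stuck-at-0], g3=1.
So Y = 1. (Same as the fault-free value — the fault is masked on this input.)

1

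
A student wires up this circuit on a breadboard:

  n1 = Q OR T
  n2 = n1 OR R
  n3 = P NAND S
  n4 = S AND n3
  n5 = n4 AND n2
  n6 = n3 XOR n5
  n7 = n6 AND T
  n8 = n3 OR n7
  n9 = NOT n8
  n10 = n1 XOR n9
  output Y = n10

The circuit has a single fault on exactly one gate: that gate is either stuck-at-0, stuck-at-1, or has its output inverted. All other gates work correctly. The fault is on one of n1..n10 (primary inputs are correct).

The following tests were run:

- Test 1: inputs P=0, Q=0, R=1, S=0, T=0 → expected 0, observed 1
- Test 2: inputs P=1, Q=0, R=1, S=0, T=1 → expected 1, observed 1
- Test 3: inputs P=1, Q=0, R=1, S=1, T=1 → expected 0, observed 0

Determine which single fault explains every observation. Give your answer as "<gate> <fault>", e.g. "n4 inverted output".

n1 stuck-at-1

Fault-free values for test 1 (P=0, Q=0, R=1, S=0, T=0): n1=0, n2=1, n3=1, n4=0, n5=0, n6=1, n7=0, n8=1, n9=0, n10=0, giving Y=0. Observed 1.
Test 1: faults giving observed 1 are {n1 stuck-at-1, n1 inverted output, n3 stuck-at-0, n3 inverted output, n8 stuck-at-0, n8 inverted output, n9 stuck-at-1, n9 inverted output, n10 stuck-at-1, n10 inverted output}.
Test 2 (P=1, Q=0, R=1, S=0, T=1): fault-free n1=1, n2=1, n3=1, n4=0, n5=0, n6=1, n7=1, n8=1, n9=0, n10=1 → 1; observed 1. Eliminates n1 inverted output, n3 stuck-at-0, n3 inverted output, n8 stuck-at-0, n8 inverted output, n9 stuck-at-1, n9 inverted output, n10 inverted output.
Test 3 (P=1, Q=0, R=1, S=1, T=1): fault-free n1=1, n2=1, n3=0, n4=0, n5=0, n6=0, n7=0, n8=0, n9=1, n10=0 → 0; observed 0. Eliminates n10 stuck-at-1.
Only n1 stuck-at-1 is consistent with every test.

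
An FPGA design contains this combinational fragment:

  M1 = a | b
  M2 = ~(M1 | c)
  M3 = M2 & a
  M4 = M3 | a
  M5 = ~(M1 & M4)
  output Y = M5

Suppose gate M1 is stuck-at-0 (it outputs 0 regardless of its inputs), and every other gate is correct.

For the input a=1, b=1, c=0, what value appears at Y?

1

Propagate with M1 forced: M1=0 [stuck-at-0], M2=1, M3=1, M4=1, M5=1.
So Y = 1. (Without the fault it would be 0.)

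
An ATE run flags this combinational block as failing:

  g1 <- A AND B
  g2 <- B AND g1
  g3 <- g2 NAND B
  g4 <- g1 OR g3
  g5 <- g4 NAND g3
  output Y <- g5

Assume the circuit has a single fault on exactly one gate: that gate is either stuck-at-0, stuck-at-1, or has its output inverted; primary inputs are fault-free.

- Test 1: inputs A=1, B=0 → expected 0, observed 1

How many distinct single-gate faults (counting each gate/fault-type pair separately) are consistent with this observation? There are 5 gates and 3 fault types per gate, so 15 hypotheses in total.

Fault-free: g1=0, g2=0, g3=1, g4=1, g5=0 → 0. Observed 1.
  g1: none of the 3 fault types match ✗
  g2: none of the 3 fault types match ✗
  g3: stuck-at-0, inverted output ✓; others ✗
  g4: stuck-at-0, inverted output ✓; others ✗
  g5: stuck-at-1, inverted output ✓; others ✗
Consistent faults: {g3 stuck-at-0, g3 inverted output, g4 stuck-at-0, g4 inverted output, g5 stuck-at-1, g5 inverted output} — 6 in all.

6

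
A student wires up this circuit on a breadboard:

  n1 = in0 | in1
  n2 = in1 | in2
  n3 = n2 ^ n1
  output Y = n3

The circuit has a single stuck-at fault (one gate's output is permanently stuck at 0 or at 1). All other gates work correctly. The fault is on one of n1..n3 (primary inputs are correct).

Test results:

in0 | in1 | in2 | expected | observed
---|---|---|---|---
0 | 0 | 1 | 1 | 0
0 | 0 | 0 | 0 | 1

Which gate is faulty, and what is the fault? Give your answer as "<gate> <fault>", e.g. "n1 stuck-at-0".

Fault-free values for test 1 (in0=0, in1=0, in2=1): n1=0, n2=1, n3=1, giving Y=1. Observed 0.
Test 1: faults giving observed 0 are {n1 stuck-at-1, n2 stuck-at-0, n3 stuck-at-0}.
Test 2 (in0=0, in1=0, in2=0): fault-free n1=0, n2=0, n3=0 → 0; observed 1. Eliminates n2 stuck-at-0, n3 stuck-at-0.
Only n1 stuck-at-1 is consistent with every test.

n1 stuck-at-1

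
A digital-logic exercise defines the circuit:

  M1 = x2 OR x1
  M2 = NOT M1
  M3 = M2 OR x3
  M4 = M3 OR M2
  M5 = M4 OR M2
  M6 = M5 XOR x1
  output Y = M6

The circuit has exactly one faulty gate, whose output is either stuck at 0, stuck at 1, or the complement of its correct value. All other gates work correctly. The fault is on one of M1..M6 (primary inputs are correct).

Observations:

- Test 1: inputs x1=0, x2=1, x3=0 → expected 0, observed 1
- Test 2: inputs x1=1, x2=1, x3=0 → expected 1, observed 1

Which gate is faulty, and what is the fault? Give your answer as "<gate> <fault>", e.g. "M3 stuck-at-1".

M6 stuck-at-1

Fault-free values for test 1 (x1=0, x2=1, x3=0): M1=1, M2=0, M3=0, M4=0, M5=0, M6=0, giving Y=0. Observed 1.
Test 1: faults giving observed 1 are {M1 stuck-at-0, M1 inverted output, M2 stuck-at-1, M2 inverted output, M3 stuck-at-1, M3 inverted output, M4 stuck-at-1, M4 inverted output, M5 stuck-at-1, M5 inverted output, M6 stuck-at-1, M6 inverted output}.
Test 2 (x1=1, x2=1, x3=0): fault-free M1=1, M2=0, M3=0, M4=0, M5=0, M6=1 → 1; observed 1. Eliminates M1 stuck-at-0, M1 inverted output, M2 stuck-at-1, M2 inverted output, M3 stuck-at-1, M3 inverted output, M4 stuck-at-1, M4 inverted output, M5 stuck-at-1, M5 inverted output, M6 inverted output.
Only M6 stuck-at-1 is consistent with every test.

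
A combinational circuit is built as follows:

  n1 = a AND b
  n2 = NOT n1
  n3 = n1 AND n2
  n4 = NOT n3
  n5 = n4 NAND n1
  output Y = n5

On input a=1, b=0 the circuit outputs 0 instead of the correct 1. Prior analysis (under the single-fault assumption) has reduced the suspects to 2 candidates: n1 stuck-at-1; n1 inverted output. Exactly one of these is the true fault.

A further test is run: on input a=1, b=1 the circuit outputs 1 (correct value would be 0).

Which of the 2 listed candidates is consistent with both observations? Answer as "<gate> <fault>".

Evaluate each candidate on input a=1, b=1:
  n1 stuck-at-1: n1=1 [stuck-at-1], n2=0, n3=0, n4=1, n5=0 → 0 — eliminated
  n1 inverted output: n1=0 [inverted output], n2=1, n3=0, n4=1, n5=1 → 1 — matches
Only n1 inverted output reproduces the observed 1.

n1 inverted output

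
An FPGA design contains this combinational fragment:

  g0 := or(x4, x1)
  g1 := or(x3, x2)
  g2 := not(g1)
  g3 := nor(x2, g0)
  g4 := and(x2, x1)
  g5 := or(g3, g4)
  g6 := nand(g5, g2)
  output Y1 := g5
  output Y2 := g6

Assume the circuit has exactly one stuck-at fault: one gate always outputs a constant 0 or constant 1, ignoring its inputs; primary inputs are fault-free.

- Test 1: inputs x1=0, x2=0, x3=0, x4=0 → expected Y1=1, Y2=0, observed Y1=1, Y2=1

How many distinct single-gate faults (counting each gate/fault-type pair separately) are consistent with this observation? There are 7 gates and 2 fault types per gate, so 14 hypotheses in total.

Fault-free: g0=0, g1=0, g2=1, g3=1, g4=0, g5=1, g6=0 → Y1=1, Y2=0. Observed Y1=1, Y2=1.
  g0 stuck-at-0: output Y1=1, Y2=0 ✗
  g0 stuck-at-1: output Y1=0, Y2=1 ✗
  g1 stuck-at-0: output Y1=1, Y2=0 ✗
  g1 stuck-at-1: output Y1=1, Y2=1 ✓
  g2 stuck-at-0: output Y1=1, Y2=1 ✓
  g2 stuck-at-1: output Y1=1, Y2=0 ✗
  g3 stuck-at-0: output Y1=0, Y2=1 ✗
  g3 stuck-at-1: output Y1=1, Y2=0 ✗
  g4 stuck-at-0: output Y1=1, Y2=0 ✗
  g4 stuck-at-1: output Y1=1, Y2=0 ✗
  g5 stuck-at-0: output Y1=0, Y2=1 ✗
  g5 stuck-at-1: output Y1=1, Y2=0 ✗
  g6 stuck-at-0: output Y1=1, Y2=0 ✗
  g6 stuck-at-1: output Y1=1, Y2=1 ✓
Consistent faults: {g1 stuck-at-1, g2 stuck-at-0, g6 stuck-at-1} — 3 in all.

3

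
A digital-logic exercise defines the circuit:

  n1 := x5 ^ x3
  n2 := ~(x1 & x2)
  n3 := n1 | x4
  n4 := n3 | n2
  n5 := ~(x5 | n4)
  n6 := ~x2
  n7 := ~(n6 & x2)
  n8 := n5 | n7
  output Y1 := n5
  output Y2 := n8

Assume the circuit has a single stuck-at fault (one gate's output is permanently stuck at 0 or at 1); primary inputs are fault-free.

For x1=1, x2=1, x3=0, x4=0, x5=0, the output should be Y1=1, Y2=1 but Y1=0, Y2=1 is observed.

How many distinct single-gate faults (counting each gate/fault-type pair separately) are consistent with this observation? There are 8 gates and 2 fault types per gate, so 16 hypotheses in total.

Fault-free: n1=0, n2=0, n3=0, n4=0, n5=1, n6=0, n7=1, n8=1 → Y1=1, Y2=1. Observed Y1=0, Y2=1.
  n1: stuck-at-1 ✓; others ✗
  n2: stuck-at-1 ✓; others ✗
  n3: stuck-at-1 ✓; others ✗
  n4: stuck-at-1 ✓; others ✗
  n5: stuck-at-0 ✓; others ✗
  n6: none of the 2 fault types match ✗
  n7: none of the 2 fault types match ✗
  n8: none of the 2 fault types match ✗
Consistent faults: {n1 stuck-at-1, n2 stuck-at-1, n3 stuck-at-1, n4 stuck-at-1, n5 stuck-at-0} — 5 in all.

5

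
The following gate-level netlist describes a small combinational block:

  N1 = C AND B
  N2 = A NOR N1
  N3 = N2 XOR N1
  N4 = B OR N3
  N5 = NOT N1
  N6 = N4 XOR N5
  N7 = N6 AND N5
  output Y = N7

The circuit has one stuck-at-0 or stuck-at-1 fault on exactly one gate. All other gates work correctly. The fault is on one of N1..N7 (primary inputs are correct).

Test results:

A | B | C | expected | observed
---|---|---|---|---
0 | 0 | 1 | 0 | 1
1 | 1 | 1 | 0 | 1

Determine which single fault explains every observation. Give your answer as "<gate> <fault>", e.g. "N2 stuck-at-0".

Fault-free values for test 1 (A=0, B=0, C=1): N1=0, N2=1, N3=1, N4=1, N5=1, N6=0, N7=0, giving Y=0. Observed 1.
Test 1: faults giving observed 1 are {N2 stuck-at-0, N3 stuck-at-0, N4 stuck-at-0, N6 stuck-at-1, N7 stuck-at-1}.
Test 2 (A=1, B=1, C=1): fault-free N1=1, N2=0, N3=1, N4=1, N5=0, N6=1, N7=0 → 0; observed 1. Eliminates N2 stuck-at-0, N3 stuck-at-0, N4 stuck-at-0, N6 stuck-at-1.
Only N7 stuck-at-1 is consistent with every test.

N7 stuck-at-1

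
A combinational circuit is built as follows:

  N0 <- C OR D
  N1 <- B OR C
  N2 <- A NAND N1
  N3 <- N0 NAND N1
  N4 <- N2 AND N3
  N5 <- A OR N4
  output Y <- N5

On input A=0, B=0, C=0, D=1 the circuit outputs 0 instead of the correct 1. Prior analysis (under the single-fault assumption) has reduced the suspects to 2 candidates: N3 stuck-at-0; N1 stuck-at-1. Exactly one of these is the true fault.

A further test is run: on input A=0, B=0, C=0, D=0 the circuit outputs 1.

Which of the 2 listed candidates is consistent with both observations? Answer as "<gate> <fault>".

Evaluate each candidate on input A=0, B=0, C=0, D=0:
  N3 stuck-at-0: N0=0, N1=0, N2=1, N3=0 [stuck-at-0], N4=0, N5=0 → 0 — eliminated
  N1 stuck-at-1: N0=0, N1=1 [stuck-at-1], N2=1, N3=1, N4=1, N5=1 → 1 — matches
Only N1 stuck-at-1 reproduces the observed 1.

N1 stuck-at-1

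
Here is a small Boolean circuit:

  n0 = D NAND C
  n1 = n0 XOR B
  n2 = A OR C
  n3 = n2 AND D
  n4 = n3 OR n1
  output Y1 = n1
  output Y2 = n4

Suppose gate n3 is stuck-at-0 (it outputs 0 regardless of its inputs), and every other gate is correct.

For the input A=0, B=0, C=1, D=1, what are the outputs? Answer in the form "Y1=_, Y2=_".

Y1=0, Y2=0

Propagate with n3 forced: n0=0, n1=0, n2=1, n3=0 [stuck-at-0], n4=0.
So the outputs are Y1=0, Y2=0. (Without the fault they would be Y1=0, Y2=1.)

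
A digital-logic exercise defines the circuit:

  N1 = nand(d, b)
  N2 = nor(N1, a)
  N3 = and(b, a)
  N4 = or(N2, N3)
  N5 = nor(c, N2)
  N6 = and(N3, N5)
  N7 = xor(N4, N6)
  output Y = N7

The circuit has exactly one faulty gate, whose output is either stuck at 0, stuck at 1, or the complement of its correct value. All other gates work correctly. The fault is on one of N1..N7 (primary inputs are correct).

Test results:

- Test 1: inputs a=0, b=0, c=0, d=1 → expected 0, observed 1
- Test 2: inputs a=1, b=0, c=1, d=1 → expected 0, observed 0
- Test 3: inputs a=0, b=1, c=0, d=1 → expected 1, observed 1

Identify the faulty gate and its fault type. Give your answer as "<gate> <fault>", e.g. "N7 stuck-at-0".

N1 stuck-at-0

Fault-free values for test 1 (a=0, b=0, c=0, d=1): N1=1, N2=0, N3=0, N4=0, N5=1, N6=0, N7=0, giving Y=0. Observed 1.
Test 1: faults giving observed 1 are {N1 stuck-at-0, N1 inverted output, N2 stuck-at-1, N2 inverted output, N4 stuck-at-1, N4 inverted output, N6 stuck-at-1, N6 inverted output, N7 stuck-at-1, N7 inverted output}.
Test 2 (a=1, b=0, c=1, d=1): fault-free N1=1, N2=0, N3=0, N4=0, N5=0, N6=0, N7=0 → 0; observed 0. Eliminates N2 stuck-at-1, N2 inverted output, N4 stuck-at-1, N4 inverted output, N6 stuck-at-1, N6 inverted output, N7 stuck-at-1, N7 inverted output.
Test 3 (a=0, b=1, c=0, d=1): fault-free N1=0, N2=1, N3=0, N4=1, N5=0, N6=0, N7=1 → 1; observed 1. Eliminates N1 inverted output.
Only N1 stuck-at-0 is consistent with every test.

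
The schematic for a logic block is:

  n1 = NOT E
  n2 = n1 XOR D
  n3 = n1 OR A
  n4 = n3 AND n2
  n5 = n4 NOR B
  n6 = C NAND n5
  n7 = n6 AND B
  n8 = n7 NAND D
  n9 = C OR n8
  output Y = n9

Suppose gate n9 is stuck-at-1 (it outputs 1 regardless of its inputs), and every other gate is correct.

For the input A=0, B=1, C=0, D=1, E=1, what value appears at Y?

1

Propagate with n9 forced: n1=0, n2=1, n3=0, n4=0, n5=0, n6=1, n7=1, n8=0, n9=1 [stuck-at-1].
So Y = 1. (Without the fault it would be 0.)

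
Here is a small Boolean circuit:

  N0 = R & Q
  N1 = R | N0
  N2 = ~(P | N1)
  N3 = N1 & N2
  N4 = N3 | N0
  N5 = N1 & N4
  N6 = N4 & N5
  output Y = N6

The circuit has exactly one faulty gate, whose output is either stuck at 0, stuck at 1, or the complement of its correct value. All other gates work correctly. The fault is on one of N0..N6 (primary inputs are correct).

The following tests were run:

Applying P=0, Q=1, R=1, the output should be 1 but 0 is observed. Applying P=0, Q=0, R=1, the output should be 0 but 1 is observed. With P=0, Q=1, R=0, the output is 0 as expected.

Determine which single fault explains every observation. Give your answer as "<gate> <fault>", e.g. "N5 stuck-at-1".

Fault-free values for test 1 (P=0, Q=1, R=1): N0=1, N1=1, N2=0, N3=0, N4=1, N5=1, N6=1, giving Y=1. Observed 0.
Test 1: faults giving observed 0 are {N0 stuck-at-0, N0 inverted output, N1 stuck-at-0, N1 inverted output, N4 stuck-at-0, N4 inverted output, N5 stuck-at-0, N5 inverted output, N6 stuck-at-0, N6 inverted output}.
Test 2 (P=0, Q=0, R=1): fault-free N0=0, N1=1, N2=0, N3=0, N4=0, N5=0, N6=0 → 0; observed 1. Eliminates N0 stuck-at-0, N1 stuck-at-0, N1 inverted output, N4 stuck-at-0, N5 stuck-at-0, N5 inverted output, N6 stuck-at-0.
Test 3 (P=0, Q=1, R=0): fault-free N0=0, N1=0, N2=1, N3=0, N4=0, N5=0, N6=0 → 0; observed 0. Eliminates N0 inverted output, N6 inverted output.
Only N4 inverted output is consistent with every test.

N4 inverted output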